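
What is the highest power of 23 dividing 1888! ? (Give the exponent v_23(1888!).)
v_23(1888!) = 85

Legendre's formula: v_p(n!) = Σ_{k ≥ 1} ⌊n / p^k⌋. For p = 23, n = 1888, the terms are:
  ⌊1888/23^1⌋ = ⌊1888/23⌋ = 82
  ⌊1888/23^2⌋ = ⌊1888/529⌋ = 3
(the next term ⌊1888/23^3⌋ = 0, terminating the sum). Summing: v_23(1888!) = 82 + 3 = 85.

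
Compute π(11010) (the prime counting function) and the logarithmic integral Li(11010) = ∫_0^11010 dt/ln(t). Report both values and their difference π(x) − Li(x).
π(11010) = 1336;  Li(11010) ≈ 1355.22;  π(x) − Li(x) ≈ -19.22.

Direct count of primes ≤ 11010 gives π(11010) = 1336. Numerical evaluation of the logarithmic integral gives Li(11010) ≈ 1355.22. The difference π(x) − Li(x) ≈ -19.22 is typically negative for small/moderate x (Li(x) overestimates), though Littlewood's theorem shows this sign changes infinitely often.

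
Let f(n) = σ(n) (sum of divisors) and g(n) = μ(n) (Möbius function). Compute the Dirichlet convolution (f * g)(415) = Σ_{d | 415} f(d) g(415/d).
(σ * μ)(415) = 415

Divisors of 415: [1, 5, 83, 415]. For each d | 415:
  d = 1: σ(1) · μ(415/1) = 1 · 1 = 1
  d = 5: σ(5) · μ(415/5) = 6 · -1 = -6
  d = 83: σ(83) · μ(415/83) = 84 · -1 = -84
  d = 415: σ(415) · μ(415/415) = 504 · 1 = 504
Summing: (σ * μ)(415) = 1 + -6 + -84 + 504 = 415.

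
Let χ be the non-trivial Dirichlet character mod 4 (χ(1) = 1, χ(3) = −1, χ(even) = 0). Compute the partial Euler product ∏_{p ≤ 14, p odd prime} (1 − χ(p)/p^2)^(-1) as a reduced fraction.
∏ = 143143/156160

The odd primes p ≤ 14 are [3, 5, 7, 11, 13]. For each, χ(p) = 1 if p ≡ 1 mod 4, χ(p) = −1 if p ≡ 3 mod 4. Taking (1 − χ(p)/p^2)^(-1) = p^2/(p^2 − χ(p)): (1 − (-1)/3^2)^(-1) · (1 − (1)/5^2)^(-1) · (1 − (-1)/7^2)^(-1) · (1 − (-1)/11^2)^(-1) · (1 − (1)/13^2)^(-1) = 143143/156160.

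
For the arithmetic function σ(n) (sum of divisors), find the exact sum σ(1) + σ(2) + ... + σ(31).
Σ_{n ≤ 31} σ(n) = 794

Compute σ(n) for each 1 ≤ n ≤ 31: σ(1) = 1, σ(2) = 3, σ(3) = 4, σ(4) = 7, σ(5) = 6, σ(6) = 12, σ(7) = 8, σ(8) = 15, σ(9) = 13, σ(10) = 18, σ(11) = 12, σ(12) = 28, σ(13) = 14, σ(14) = 24, σ(15) = 24, σ(16) = 31, σ(17) = 18, σ(18) = 39, σ(19) = 20, σ(20) = 42, σ(21) = 32, σ(22) = 36, σ(23) = 24, σ(24) = 60, σ(25) = 31, σ(26) = 42, σ(27) = 40, σ(28) = 56, σ(29) = 30, σ(30) = 72, σ(31) = 32. Summing all 31 values: 794. (Average order: Σ_{n ≤ x} σ(n) ~ (π²/12) x². For x = 31, (π²/12)·31² ≈ 790.39.)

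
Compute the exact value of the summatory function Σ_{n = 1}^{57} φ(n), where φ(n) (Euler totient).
Σ_{n ≤ 57} φ(n) = 1000

Compute φ(n) for each 1 ≤ n ≤ 57: φ(1) = 1, φ(2) = 1, φ(3) = 2, φ(4) = 2, φ(5) = 4, φ(6) = 2, φ(7) = 6, φ(8) = 4, φ(9) = 6, φ(10) = 4, φ(11) = 10, φ(12) = 4, φ(13) = 12, φ(14) = 6, φ(15) = 8, φ(16) = 8, φ(17) = 16, φ(18) = 6, φ(19) = 18, φ(20) = 8, φ(21) = 12, φ(22) = 10, φ(23) = 22, φ(24) = 8, φ(25) = 20, φ(26) = 12, φ(27) = 18, φ(28) = 12, φ(29) = 28, φ(30) = 8, φ(31) = 30, φ(32) = 16, φ(33) = 20, φ(34) = 16, φ(35) = 24, φ(36) = 12, φ(37) = 36, φ(38) = 18, φ(39) = 24, φ(40) = 16, φ(41) = 40, φ(42) = 12, φ(43) = 42, φ(44) = 20, φ(45) = 24, φ(46) = 22, φ(47) = 46, φ(48) = 16, φ(49) = 42, φ(50) = 20, φ(51) = 32, φ(52) = 24, φ(53) = 52, φ(54) = 18, φ(55) = 40, φ(56) = 24, φ(57) = 36. Summing all 57 values: 1000. (Average order: Σ_{n ≤ x} φ(n) ~ (3/π²) x². For x = 57, (3/π²)·57² ≈ 987.58.)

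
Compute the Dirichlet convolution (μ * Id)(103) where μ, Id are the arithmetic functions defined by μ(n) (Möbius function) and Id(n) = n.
(μ * Id)(103) = 102

Divisors of 103: [1, 103]. For each d | 103:
  d = 1: μ(1) · Id(103/1) = 1 · 103 = 103
  d = 103: μ(103) · Id(103/103) = -1 · 1 = -1
Summing: (μ * Id)(103) = 103 + -1 = 102.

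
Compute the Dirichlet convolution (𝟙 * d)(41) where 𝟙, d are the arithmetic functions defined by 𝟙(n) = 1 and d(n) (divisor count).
(𝟙 * d)(41) = 3

Divisors of 41: [1, 41]. For each d | 41:
  d = 1: 𝟙(1) · d(41/1) = 1 · 2 = 2
  d = 41: 𝟙(41) · d(41/41) = 1 · 1 = 1
Summing: (𝟙 * d)(41) = 2 + 1 = 3.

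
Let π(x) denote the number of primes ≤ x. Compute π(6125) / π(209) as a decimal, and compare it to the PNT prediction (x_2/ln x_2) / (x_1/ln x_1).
π(6125)/π(209) = 798/46 ≈ 17.3478;  PNT prediction ≈ 17.9543.

π(209) = 46 and π(6125) = 798, so π(6125)/π(209) ≈ 17.3478. The PNT-predicted ratio is (6125/ln(6125)) / (209/ln(209)) ≈ 17.9543. The two agree to within a few percent, as expected.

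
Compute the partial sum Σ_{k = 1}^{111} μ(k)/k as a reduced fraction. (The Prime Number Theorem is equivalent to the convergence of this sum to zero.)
Σ μ(k)/k = -678316192822146162262092815134314936522301/39962142402550705168325165981723972810713890

Values of μ(k) for 1 ≤ k ≤ 111: μ(1) = 1, μ(2) = -1, μ(3) = -1, μ(5) = -1, μ(6) = 1, μ(7) = -1, μ(10) = 1, μ(11) = -1, μ(13) = -1, μ(14) = 1, μ(15) = 1, μ(17) = -1, μ(19) = -1, μ(21) = 1, μ(22) = 1, μ(23) = -1, μ(26) = 1, μ(29) = -1, μ(30) = -1, μ(31) = -1, μ(33) = 1, μ(34) = 1, μ(35) = 1, μ(37) = -1, μ(38) = 1, μ(39) = 1, μ(41) = -1, μ(42) = -1, μ(43) = -1, μ(46) = 1, μ(47) = -1, μ(51) = 1, μ(53) = -1, μ(55) = 1, μ(57) = 1, μ(58) = 1, μ(59) = -1, μ(61) = -1, μ(62) = 1, μ(65) = 1, μ(66) = -1, μ(67) = -1, μ(69) = 1, μ(70) = -1, μ(71) = -1, μ(73) = -1, μ(74) = 1, μ(77) = 1, μ(78) = -1, μ(79) = -1, μ(82) = 1, μ(83) = -1, μ(85) = 1, μ(86) = 1, μ(87) = 1, μ(89) = -1, μ(91) = 1, μ(93) = 1, μ(94) = 1, μ(95) = 1, μ(97) = -1, μ(101) = -1, μ(102) = -1, μ(103) = -1, μ(105) = -1, μ(106) = 1, μ(107) = -1, μ(109) = -1, μ(110) = -1, μ(111) = 1, with μ = 0 on non-squarefree integers. Summing μ(k)/k for k where μ(k) ≠ 0 gives -678316192822146162262092815134314936522301/39962142402550705168325165981723972810713890 ≈ -0.0170. (PNT ⟺ this sum → 0 as n → ∞.)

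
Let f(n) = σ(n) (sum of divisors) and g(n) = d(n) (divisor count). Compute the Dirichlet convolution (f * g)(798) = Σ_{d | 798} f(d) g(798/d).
(σ * d)(798) = 6600

Divisors of 798: [1, 2, 3, 6, 7, 14, 19, 21, 38, 42, 57, 114, 133, 266, 399, 798]. For each d | 798:
  d = 1: σ(1) · d(798/1) = 1 · 16 = 16
  d = 2: σ(2) · d(798/2) = 3 · 8 = 24
  d = 3: σ(3) · d(798/3) = 4 · 8 = 32
  d = 6: σ(6) · d(798/6) = 12 · 4 = 48
  d = 7: σ(7) · d(798/7) = 8 · 8 = 64
  d = 14: σ(14) · d(798/14) = 24 · 4 = 96
  d = 19: σ(19) · d(798/19) = 20 · 8 = 160
  d = 21: σ(21) · d(798/21) = 32 · 4 = 128
  d = 38: σ(38) · d(798/38) = 60 · 4 = 240
  d = 42: σ(42) · d(798/42) = 96 · 2 = 192
  d = 57: σ(57) · d(798/57) = 80 · 4 = 320
  d = 114: σ(114) · d(798/114) = 240 · 2 = 480
  d = 133: σ(133) · d(798/133) = 160 · 4 = 640
  d = 266: σ(266) · d(798/266) = 480 · 2 = 960
  d = 399: σ(399) · d(798/399) = 640 · 2 = 1280
  d = 798: σ(798) · d(798/798) = 1920 · 1 = 1920
Summing: (σ * d)(798) = 16 + 24 + 32 + 48 + 64 + 96 + 160 + 128 + 240 + 192 + 320 + 480 + 640 + 960 + 1280 + 1920 = 6600.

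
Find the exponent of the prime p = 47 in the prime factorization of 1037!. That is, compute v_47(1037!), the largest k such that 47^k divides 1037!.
v_47(1037!) = 22

Legendre's formula: v_p(n!) = Σ_{k ≥ 1} ⌊n / p^k⌋. For p = 47, n = 1037, the terms are:
  ⌊1037/47^1⌋ = ⌊1037/47⌋ = 22
(the next term ⌊1037/47^2⌋ = 0, terminating the sum). Summing: v_47(1037!) = 22 = 22.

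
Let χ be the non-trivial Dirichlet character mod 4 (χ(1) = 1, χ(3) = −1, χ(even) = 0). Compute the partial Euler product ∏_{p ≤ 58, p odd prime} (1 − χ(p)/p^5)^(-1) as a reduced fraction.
∏ = 241552412610573346540717288090615330738043013683948985221451329316738054554305/242484077809603940117660402752750309983134701869309180441833184178683110227968

The odd primes p ≤ 58 are [3, 5, 7, 11, 13, 17, 19, 23, 29, 31, 37, 41, 43, 47, 53]. For each, χ(p) = 1 if p ≡ 1 mod 4, χ(p) = −1 if p ≡ 3 mod 4. Taking (1 − χ(p)/p^5)^(-1) = p^5/(p^5 − χ(p)): (1 − (-1)/3^5)^(-1) · (1 − (1)/5^5)^(-1) · (1 − (-1)/7^5)^(-1) · (1 − (-1)/11^5)^(-1) · (1 − (1)/13^5)^(-1) · (1 − (1)/17^5)^(-1) · (1 − (-1)/19^5)^(-1) · (1 − (-1)/23^5)^(-1) · (1 − (1)/29^5)^(-1) · (1 − (-1)/31^5)^(-1) · (1 − (1)/37^5)^(-1) · (1 − (1)/41^5)^(-1) · (1 − (-1)/43^5)^(-1) · (1 − (-1)/47^5)^(-1) · (1 − (1)/53^5)^(-1) = 241552412610573346540717288090615330738043013683948985221451329316738054554305/242484077809603940117660402752750309983134701869309180441833184178683110227968.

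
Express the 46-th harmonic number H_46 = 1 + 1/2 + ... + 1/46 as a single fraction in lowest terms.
H_46 = 5943339269060627227/1345655451257488800

Direct summation: H_46 = 1 + 1/2 + ... + 1/46. The least common denominator is lcm(1, ..., 46) = 9419588158802421600; over this denominator the numerator is 9419588158802421600 + 4709794079401210800 + 3139862719600807200 + 2354897039700605400 + 1883917631760484320 + 1569931359800403600 + 1345655451257488800 + 1177448519850302700 + 1046620906533602400 + 941958815880242160 + 856326196254765600 + 784965679900201800 + 724583704523263200 + 672827725628744400 + 627972543920161440 + 588724259925151350 + 554093421106024800 + 523310453266801200 + 495767797831706400 + 470979407940121080 + 448551817085829600 + 428163098127382800 + 409547311252279200 + 392482839950100900 + 376783526352096864 + 362291852261631600 + 348873635511200800 + 336413862814372200 + 324813384786290400 + 313986271960080720 + 303857682542013600 + 294362129962575675 + 285442065418255200 + 277046710553012400 + 269131090251497760 + 261655226633400600 + 254583463751416800 + 247883898915853200 + 241527901507754400 + 235489703970060540 + 229746052653717600 + 224275908542914800 + 219060189739591200 + 214081549063691400 + 209324181306720480 + 204773655626139600 = 41603374883424390589, so H_46 = 41603374883424390589/9419588158802421600; reducing by gcd(41603374883424390589, 9419588158802421600) = 7 gives 5943339269060627227/1345655451257488800 ≈ 4.41669. (The PNT-adjacent estimate ln(46) + γ ≈ 4.40586 matches within O(1/n).)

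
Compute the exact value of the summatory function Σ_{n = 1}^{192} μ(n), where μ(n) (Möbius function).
Σ_{n ≤ 192} μ(n) = -5

Compute μ(n) for each 1 ≤ n ≤ 192: μ(1) = 1, μ(2) = -1, μ(3) = -1, μ(4) = 0, μ(5) = -1, μ(6) = 1, μ(7) = -1, μ(8) = 0, μ(9) = 0, μ(10) = 1, μ(11) = -1, μ(12) = 0, μ(13) = -1, μ(14) = 1, μ(15) = 1, μ(16) = 0, μ(17) = -1, μ(18) = 0, μ(19) = -1, μ(20) = 0, μ(21) = 1, μ(22) = 1, μ(23) = -1, μ(24) = 0, μ(25) = 0, μ(26) = 1, μ(27) = 0, μ(28) = 0, μ(29) = -1, μ(30) = -1, μ(31) = -1, μ(32) = 0, μ(33) = 1, μ(34) = 1, μ(35) = 1, μ(36) = 0, μ(37) = -1, μ(38) = 1, μ(39) = 1, μ(40) = 0, μ(41) = -1, μ(42) = -1, μ(43) = -1, μ(44) = 0, μ(45) = 0, μ(46) = 1, μ(47) = -1, μ(48) = 0, μ(49) = 0, μ(50) = 0, μ(51) = 1, μ(52) = 0, μ(53) = -1, μ(54) = 0, μ(55) = 1, μ(56) = 0, μ(57) = 1, μ(58) = 1, μ(59) = -1, μ(60) = 0, μ(61) = -1, μ(62) = 1, μ(63) = 0, μ(64) = 0, μ(65) = 1, μ(66) = -1, μ(67) = -1, μ(68) = 0, μ(69) = 1, μ(70) = -1, μ(71) = -1, μ(72) = 0, μ(73) = -1, μ(74) = 1, μ(75) = 0, μ(76) = 0, μ(77) = 1, μ(78) = -1, μ(79) = -1, μ(80) = 0, μ(81) = 0, μ(82) = 1, μ(83) = -1, μ(84) = 0, μ(85) = 1, μ(86) = 1, μ(87) = 1, μ(88) = 0, μ(89) = -1, μ(90) = 0, μ(91) = 1, μ(92) = 0, μ(93) = 1, μ(94) = 1, μ(95) = 1, μ(96) = 0, μ(97) = -1, μ(98) = 0, μ(99) = 0, μ(100) = 0, μ(101) = -1, μ(102) = -1, μ(103) = -1, μ(104) = 0, μ(105) = -1, μ(106) = 1, μ(107) = -1, μ(108) = 0, μ(109) = -1, μ(110) = -1, μ(111) = 1, μ(112) = 0, μ(113) = -1, μ(114) = -1, μ(115) = 1, μ(116) = 0, μ(117) = 0, μ(118) = 1, μ(119) = 1, μ(120) = 0, μ(121) = 0, μ(122) = 1, μ(123) = 1, μ(124) = 0, μ(125) = 0, μ(126) = 0, μ(127) = -1, μ(128) = 0, μ(129) = 1, μ(130) = -1, μ(131) = -1, μ(132) = 0, μ(133) = 1, μ(134) = 1, μ(135) = 0, μ(136) = 0, μ(137) = -1, μ(138) = -1, μ(139) = -1, μ(140) = 0, μ(141) = 1, μ(142) = 1, μ(143) = 1, μ(144) = 0, μ(145) = 1, μ(146) = 1, μ(147) = 0, μ(148) = 0, μ(149) = -1, μ(150) = 0, μ(151) = -1, μ(152) = 0, μ(153) = 0, μ(154) = -1, μ(155) = 1, μ(156) = 0, μ(157) = -1, μ(158) = 1, μ(159) = 1, μ(160) = 0, μ(161) = 1, μ(162) = 0, μ(163) = -1, μ(164) = 0, μ(165) = -1, μ(166) = 1, μ(167) = -1, μ(168) = 0, μ(169) = 0, μ(170) = -1, μ(171) = 0, μ(172) = 0, μ(173) = -1, μ(174) = -1, μ(175) = 0, μ(176) = 0, μ(177) = 1, μ(178) = 1, μ(179) = -1, μ(180) = 0, μ(181) = -1, μ(182) = -1, μ(183) = 1, μ(184) = 0, μ(185) = 1, μ(186) = -1, μ(187) = 1, μ(188) = 0, μ(189) = 0, μ(190) = -1, μ(191) = -1, μ(192) = 0. Summing all 192 values: -5. (Mertens function M(x) = Σ_{n ≤ x} μ(n); on average M(x) should be small (PNT ⟺ M(x) = o(x)).)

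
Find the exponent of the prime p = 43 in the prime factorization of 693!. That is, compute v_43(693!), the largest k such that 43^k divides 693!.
v_43(693!) = 16

Legendre's formula: v_p(n!) = Σ_{k ≥ 1} ⌊n / p^k⌋. For p = 43, n = 693, the terms are:
  ⌊693/43^1⌋ = ⌊693/43⌋ = 16
(the next term ⌊693/43^2⌋ = 0, terminating the sum). Summing: v_43(693!) = 16 = 16.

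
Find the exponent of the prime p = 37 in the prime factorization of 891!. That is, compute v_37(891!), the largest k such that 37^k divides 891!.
v_37(891!) = 24

Legendre's formula: v_p(n!) = Σ_{k ≥ 1} ⌊n / p^k⌋. For p = 37, n = 891, the terms are:
  ⌊891/37^1⌋ = ⌊891/37⌋ = 24
(the next term ⌊891/37^2⌋ = 0, terminating the sum). Summing: v_37(891!) = 24 = 24.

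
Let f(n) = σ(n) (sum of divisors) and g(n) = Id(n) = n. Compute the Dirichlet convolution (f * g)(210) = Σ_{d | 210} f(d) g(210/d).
(σ * Id)(210) = 5775

Divisors of 210: [1, 2, 3, 5, 6, 7, 10, 14, 15, 21, 30, 35, 42, 70, 105, 210]. For each d | 210:
  d = 1: σ(1) · Id(210/1) = 1 · 210 = 210
  d = 2: σ(2) · Id(210/2) = 3 · 105 = 315
  d = 3: σ(3) · Id(210/3) = 4 · 70 = 280
  d = 5: σ(5) · Id(210/5) = 6 · 42 = 252
  d = 6: σ(6) · Id(210/6) = 12 · 35 = 420
  d = 7: σ(7) · Id(210/7) = 8 · 30 = 240
  d = 10: σ(10) · Id(210/10) = 18 · 21 = 378
  d = 14: σ(14) · Id(210/14) = 24 · 15 = 360
  d = 15: σ(15) · Id(210/15) = 24 · 14 = 336
  d = 21: σ(21) · Id(210/21) = 32 · 10 = 320
  d = 30: σ(30) · Id(210/30) = 72 · 7 = 504
  d = 35: σ(35) · Id(210/35) = 48 · 6 = 288
  d = 42: σ(42) · Id(210/42) = 96 · 5 = 480
  d = 70: σ(70) · Id(210/70) = 144 · 3 = 432
  d = 105: σ(105) · Id(210/105) = 192 · 2 = 384
  d = 210: σ(210) · Id(210/210) = 576 · 1 = 576
Summing: (σ * Id)(210) = 210 + 315 + 280 + 252 + 420 + 240 + 378 + 360 + 336 + 320 + 504 + 288 + 480 + 432 + 384 + 576 = 5775.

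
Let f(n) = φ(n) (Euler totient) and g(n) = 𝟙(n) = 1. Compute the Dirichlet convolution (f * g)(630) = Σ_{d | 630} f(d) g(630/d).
(φ * 𝟙)(630) = 630

Divisors of 630: [1, 2, 3, 5, 6, 7, 9, 10, 14, 15, 18, 21, 30, 35, 42, 45, 63, 70, 90, 105, 126, 210, 315, 630]. For each d | 630:
  d = 1: φ(1) · 𝟙(630/1) = 1 · 1 = 1
  d = 2: φ(2) · 𝟙(630/2) = 1 · 1 = 1
  d = 3: φ(3) · 𝟙(630/3) = 2 · 1 = 2
  d = 5: φ(5) · 𝟙(630/5) = 4 · 1 = 4
  d = 6: φ(6) · 𝟙(630/6) = 2 · 1 = 2
  d = 7: φ(7) · 𝟙(630/7) = 6 · 1 = 6
  d = 9: φ(9) · 𝟙(630/9) = 6 · 1 = 6
  d = 10: φ(10) · 𝟙(630/10) = 4 · 1 = 4
  d = 14: φ(14) · 𝟙(630/14) = 6 · 1 = 6
  d = 15: φ(15) · 𝟙(630/15) = 8 · 1 = 8
  d = 18: φ(18) · 𝟙(630/18) = 6 · 1 = 6
  d = 21: φ(21) · 𝟙(630/21) = 12 · 1 = 12
  d = 30: φ(30) · 𝟙(630/30) = 8 · 1 = 8
  d = 35: φ(35) · 𝟙(630/35) = 24 · 1 = 24
  d = 42: φ(42) · 𝟙(630/42) = 12 · 1 = 12
  d = 45: φ(45) · 𝟙(630/45) = 24 · 1 = 24
  d = 63: φ(63) · 𝟙(630/63) = 36 · 1 = 36
  d = 70: φ(70) · 𝟙(630/70) = 24 · 1 = 24
  d = 90: φ(90) · 𝟙(630/90) = 24 · 1 = 24
  d = 105: φ(105) · 𝟙(630/105) = 48 · 1 = 48
  d = 126: φ(126) · 𝟙(630/126) = 36 · 1 = 36
  d = 210: φ(210) · 𝟙(630/210) = 48 · 1 = 48
  d = 315: φ(315) · 𝟙(630/315) = 144 · 1 = 144
  d = 630: φ(630) · 𝟙(630/630) = 144 · 1 = 144
Summing: (φ * 𝟙)(630) = 1 + 1 + 2 + 4 + 2 + 6 + 6 + 4 + 6 + 8 + 6 + 12 + 8 + 24 + 12 + 24 + 36 + 24 + 24 + 48 + 36 + 48 + 144 + 144 = 630.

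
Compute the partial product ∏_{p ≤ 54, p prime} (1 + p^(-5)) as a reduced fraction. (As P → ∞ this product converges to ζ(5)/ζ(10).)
∏ = 32347597211284988160480267437380591091977322089812731895007080802055947812864/31226639806314720763085693561071542877365250131832357293968847568717289128655

The primes p ≤ 54 are [2, 3, 5, 7, 11, 13, 17, 19, 23, 29, 31, 37, 41, 43, 47, 53]. For each, (1 + 1/p^5) = (p^5 + 1)/p^5. Multiplying these fractions over p ∈ [2, 3, 5, 7, 11, 13, 17, 19, 23, 29, 31, 37, 41, 43, 47, 53] gives 32347597211284988160480267437380591091977322089812731895007080802055947812864/31226639806314720763085693561071542877365250131832357293968847568717289128655. (In the limit P → ∞ this tends to ζ(5)/ζ(10).)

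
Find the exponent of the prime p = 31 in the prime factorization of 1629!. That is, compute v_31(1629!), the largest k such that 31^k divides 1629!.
v_31(1629!) = 53

Legendre's formula: v_p(n!) = Σ_{k ≥ 1} ⌊n / p^k⌋. For p = 31, n = 1629, the terms are:
  ⌊1629/31^1⌋ = ⌊1629/31⌋ = 52
  ⌊1629/31^2⌋ = ⌊1629/961⌋ = 1
(the next term ⌊1629/31^3⌋ = 0, terminating the sum). Summing: v_31(1629!) = 52 + 1 = 53.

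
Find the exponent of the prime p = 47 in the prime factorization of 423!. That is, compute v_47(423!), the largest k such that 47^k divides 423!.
v_47(423!) = 9

Legendre's formula: v_p(n!) = Σ_{k ≥ 1} ⌊n / p^k⌋. For p = 47, n = 423, the terms are:
  ⌊423/47^1⌋ = ⌊423/47⌋ = 9
(the next term ⌊423/47^2⌋ = 0, terminating the sum). Summing: v_47(423!) = 9 = 9.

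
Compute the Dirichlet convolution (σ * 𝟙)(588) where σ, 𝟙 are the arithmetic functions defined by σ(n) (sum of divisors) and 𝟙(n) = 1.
(σ * 𝟙)(588) = 3630

Divisors of 588: [1, 2, 3, 4, 6, 7, 12, 14, 21, 28, 42, 49, 84, 98, 147, 196, 294, 588]. For each d | 588:
  d = 1: σ(1) · 𝟙(588/1) = 1 · 1 = 1
  d = 2: σ(2) · 𝟙(588/2) = 3 · 1 = 3
  d = 3: σ(3) · 𝟙(588/3) = 4 · 1 = 4
  d = 4: σ(4) · 𝟙(588/4) = 7 · 1 = 7
  d = 6: σ(6) · 𝟙(588/6) = 12 · 1 = 12
  d = 7: σ(7) · 𝟙(588/7) = 8 · 1 = 8
  d = 12: σ(12) · 𝟙(588/12) = 28 · 1 = 28
  d = 14: σ(14) · 𝟙(588/14) = 24 · 1 = 24
  d = 21: σ(21) · 𝟙(588/21) = 32 · 1 = 32
  d = 28: σ(28) · 𝟙(588/28) = 56 · 1 = 56
  d = 42: σ(42) · 𝟙(588/42) = 96 · 1 = 96
  d = 49: σ(49) · 𝟙(588/49) = 57 · 1 = 57
  d = 84: σ(84) · 𝟙(588/84) = 224 · 1 = 224
  d = 98: σ(98) · 𝟙(588/98) = 171 · 1 = 171
  d = 147: σ(147) · 𝟙(588/147) = 228 · 1 = 228
  d = 196: σ(196) · 𝟙(588/196) = 399 · 1 = 399
  d = 294: σ(294) · 𝟙(588/294) = 684 · 1 = 684
  d = 588: σ(588) · 𝟙(588/588) = 1596 · 1 = 1596
Summing: (σ * 𝟙)(588) = 1 + 3 + 4 + 7 + 12 + 8 + 28 + 24 + 32 + 56 + 96 + 57 + 224 + 171 + 228 + 399 + 684 + 1596 = 3630.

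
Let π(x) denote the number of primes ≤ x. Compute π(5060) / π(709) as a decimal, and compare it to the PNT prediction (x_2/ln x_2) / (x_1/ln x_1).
π(5060)/π(709) = 677/127 ≈ 5.3307;  PNT prediction ≈ 5.4924.

π(709) = 127 and π(5060) = 677, so π(5060)/π(709) ≈ 5.3307. The PNT-predicted ratio is (5060/ln(5060)) / (709/ln(709)) ≈ 5.4924. The two agree to within a few percent, as expected.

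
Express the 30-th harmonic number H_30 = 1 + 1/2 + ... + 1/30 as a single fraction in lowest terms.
H_30 = 9304682830147/2329089562800

Direct summation: H_30 = 1 + 1/2 + ... + 1/30. The least common denominator is lcm(1, ..., 30) = 2329089562800; over this denominator the numerator is 2329089562800 + 1164544781400 + 776363187600 + 582272390700 + 465817912560 + 388181593800 + 332727080400 + 291136195350 + 258787729200 + 232908956280 + 211735414800 + 194090796900 + 179160735600 + 166363540200 + 155272637520 + 145568097675 + 137005268400 + 129393864600 + 122583661200 + 116454478140 + 110909026800 + 105867707400 + 101264763600 + 97045398450 + 93163582512 + 89580367800 + 86262576400 + 83181770100 + 80313433200 + 77636318760 = 9304682830147, so H_30 = 9304682830147/2329089562800 (already in lowest terms) ≈ 3.99499. (The PNT-adjacent estimate ln(30) + γ ≈ 3.97841 matches within O(1/n).)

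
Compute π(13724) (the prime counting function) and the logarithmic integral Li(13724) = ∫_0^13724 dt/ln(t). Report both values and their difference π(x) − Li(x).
π(13724) = 1624;  Li(13724) ≈ 1643.32;  π(x) − Li(x) ≈ -19.32.

Direct count of primes ≤ 13724 gives π(13724) = 1624. Numerical evaluation of the logarithmic integral gives Li(13724) ≈ 1643.32. The difference π(x) − Li(x) ≈ -19.32 is typically negative for small/moderate x (Li(x) overestimates), though Littlewood's theorem shows this sign changes infinitely often.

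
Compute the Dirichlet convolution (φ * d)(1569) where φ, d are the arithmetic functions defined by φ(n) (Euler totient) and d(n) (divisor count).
(φ * d)(1569) = 2096

Divisors of 1569: [1, 3, 523, 1569]. For each d | 1569:
  d = 1: φ(1) · d(1569/1) = 1 · 4 = 4
  d = 3: φ(3) · d(1569/3) = 2 · 2 = 4
  d = 523: φ(523) · d(1569/523) = 522 · 2 = 1044
  d = 1569: φ(1569) · d(1569/1569) = 1044 · 1 = 1044
Summing: (φ * d)(1569) = 4 + 4 + 1044 + 1044 = 2096.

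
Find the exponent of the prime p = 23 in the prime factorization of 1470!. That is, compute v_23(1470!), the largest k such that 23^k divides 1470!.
v_23(1470!) = 65

Legendre's formula: v_p(n!) = Σ_{k ≥ 1} ⌊n / p^k⌋. For p = 23, n = 1470, the terms are:
  ⌊1470/23^1⌋ = ⌊1470/23⌋ = 63
  ⌊1470/23^2⌋ = ⌊1470/529⌋ = 2
(the next term ⌊1470/23^3⌋ = 0, terminating the sum). Summing: v_23(1470!) = 63 + 2 = 65.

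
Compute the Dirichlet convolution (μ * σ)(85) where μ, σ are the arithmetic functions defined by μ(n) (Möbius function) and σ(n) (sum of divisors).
(μ * σ)(85) = 85

Divisors of 85: [1, 5, 17, 85]. For each d | 85:
  d = 1: μ(1) · σ(85/1) = 1 · 108 = 108
  d = 5: μ(5) · σ(85/5) = -1 · 18 = -18
  d = 17: μ(17) · σ(85/17) = -1 · 6 = -6
  d = 85: μ(85) · σ(85/85) = 1 · 1 = 1
Summing: (μ * σ)(85) = 108 + -18 + -6 + 1 = 85.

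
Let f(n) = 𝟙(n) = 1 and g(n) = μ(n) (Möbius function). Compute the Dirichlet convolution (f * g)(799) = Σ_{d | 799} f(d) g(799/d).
(𝟙 * μ)(799) = 0

Divisors of 799: [1, 17, 47, 799]. For each d | 799:
  d = 1: 𝟙(1) · μ(799/1) = 1 · 1 = 1
  d = 17: 𝟙(17) · μ(799/17) = 1 · -1 = -1
  d = 47: 𝟙(47) · μ(799/47) = 1 · -1 = -1
  d = 799: 𝟙(799) · μ(799/799) = 1 · 1 = 1
Summing: (𝟙 * μ)(799) = 1 + -1 + -1 + 1 = 0.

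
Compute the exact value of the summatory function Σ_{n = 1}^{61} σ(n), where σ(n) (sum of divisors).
Σ_{n ≤ 61} σ(n) = 3076

Compute σ(n) for each 1 ≤ n ≤ 61: σ(1) = 1, σ(2) = 3, σ(3) = 4, σ(4) = 7, σ(5) = 6, σ(6) = 12, σ(7) = 8, σ(8) = 15, σ(9) = 13, σ(10) = 18, σ(11) = 12, σ(12) = 28, σ(13) = 14, σ(14) = 24, σ(15) = 24, σ(16) = 31, σ(17) = 18, σ(18) = 39, σ(19) = 20, σ(20) = 42, σ(21) = 32, σ(22) = 36, σ(23) = 24, σ(24) = 60, σ(25) = 31, σ(26) = 42, σ(27) = 40, σ(28) = 56, σ(29) = 30, σ(30) = 72, σ(31) = 32, σ(32) = 63, σ(33) = 48, σ(34) = 54, σ(35) = 48, σ(36) = 91, σ(37) = 38, σ(38) = 60, σ(39) = 56, σ(40) = 90, σ(41) = 42, σ(42) = 96, σ(43) = 44, σ(44) = 84, σ(45) = 78, σ(46) = 72, σ(47) = 48, σ(48) = 124, σ(49) = 57, σ(50) = 93, σ(51) = 72, σ(52) = 98, σ(53) = 54, σ(54) = 120, σ(55) = 72, σ(56) = 120, σ(57) = 80, σ(58) = 90, σ(59) = 60, σ(60) = 168, σ(61) = 62. Summing all 61 values: 3076. (Average order: Σ_{n ≤ x} σ(n) ~ (π²/12) x². For x = 61, (π²/12)·61² ≈ 3060.40.)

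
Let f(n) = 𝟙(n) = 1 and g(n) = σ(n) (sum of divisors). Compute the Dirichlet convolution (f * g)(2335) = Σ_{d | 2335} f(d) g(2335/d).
(𝟙 * σ)(2335) = 3283

Divisors of 2335: [1, 5, 467, 2335]. For each d | 2335:
  d = 1: 𝟙(1) · σ(2335/1) = 1 · 2808 = 2808
  d = 5: 𝟙(5) · σ(2335/5) = 1 · 468 = 468
  d = 467: 𝟙(467) · σ(2335/467) = 1 · 6 = 6
  d = 2335: 𝟙(2335) · σ(2335/2335) = 1 · 1 = 1
Summing: (𝟙 * σ)(2335) = 2808 + 468 + 6 + 1 = 3283.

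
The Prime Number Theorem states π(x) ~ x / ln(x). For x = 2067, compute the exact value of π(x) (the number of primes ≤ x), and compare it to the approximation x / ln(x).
π(2067) = 311;  x/ln(x) ≈ 270.77;  relative error ≈ 12.94%.

Directly count primes up to 2067: π(2067) = 311. The PNT approximation gives 2067/ln(2067) ≈ 2067/7.63385 ≈ 270.77. Relative error (π(x) − x/ln(x)) / π(x) ≈ 12.94%; the approximation is known to undercount slightly (Li(x) is a better estimate).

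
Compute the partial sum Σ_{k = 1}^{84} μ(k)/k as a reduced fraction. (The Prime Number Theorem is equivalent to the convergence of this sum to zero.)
Σ μ(k)/k = -223590076836035175208867029720/8902150522975861711854133933093

Values of μ(k) for 1 ≤ k ≤ 84: μ(1) = 1, μ(2) = -1, μ(3) = -1, μ(5) = -1, μ(6) = 1, μ(7) = -1, μ(10) = 1, μ(11) = -1, μ(13) = -1, μ(14) = 1, μ(15) = 1, μ(17) = -1, μ(19) = -1, μ(21) = 1, μ(22) = 1, μ(23) = -1, μ(26) = 1, μ(29) = -1, μ(30) = -1, μ(31) = -1, μ(33) = 1, μ(34) = 1, μ(35) = 1, μ(37) = -1, μ(38) = 1, μ(39) = 1, μ(41) = -1, μ(42) = -1, μ(43) = -1, μ(46) = 1, μ(47) = -1, μ(51) = 1, μ(53) = -1, μ(55) = 1, μ(57) = 1, μ(58) = 1, μ(59) = -1, μ(61) = -1, μ(62) = 1, μ(65) = 1, μ(66) = -1, μ(67) = -1, μ(69) = 1, μ(70) = -1, μ(71) = -1, μ(73) = -1, μ(74) = 1, μ(77) = 1, μ(78) = -1, μ(79) = -1, μ(82) = 1, μ(83) = -1, with μ = 0 on non-squarefree integers. Summing μ(k)/k for k where μ(k) ≠ 0 gives -223590076836035175208867029720/8902150522975861711854133933093 ≈ -0.0251. (PNT ⟺ this sum → 0 as n → ∞.)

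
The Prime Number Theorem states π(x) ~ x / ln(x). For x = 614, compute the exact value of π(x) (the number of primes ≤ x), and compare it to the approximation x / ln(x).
π(614) = 112;  x/ln(x) ≈ 95.64;  relative error ≈ 14.61%.

Directly count primes up to 614: π(614) = 112. The PNT approximation gives 614/ln(614) ≈ 614/6.41999 ≈ 95.64. Relative error (π(x) − x/ln(x)) / π(x) ≈ 14.61%; the approximation is known to undercount slightly (Li(x) is a better estimate).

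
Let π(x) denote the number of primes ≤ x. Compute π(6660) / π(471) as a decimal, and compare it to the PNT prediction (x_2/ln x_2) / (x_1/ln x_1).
π(6660)/π(471) = 858/91 ≈ 9.4286;  PNT prediction ≈ 9.8855.

π(471) = 91 and π(6660) = 858, so π(6660)/π(471) ≈ 9.4286. The PNT-predicted ratio is (6660/ln(6660)) / (471/ln(471)) ≈ 9.8855. The two agree to within a few percent, as expected.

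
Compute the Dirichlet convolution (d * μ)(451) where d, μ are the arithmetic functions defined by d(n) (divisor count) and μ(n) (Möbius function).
(d * μ)(451) = 1

Divisors of 451: [1, 11, 41, 451]. For each d | 451:
  d = 1: d(1) · μ(451/1) = 1 · 1 = 1
  d = 11: d(11) · μ(451/11) = 2 · -1 = -2
  d = 41: d(41) · μ(451/41) = 2 · -1 = -2
  d = 451: d(451) · μ(451/451) = 4 · 1 = 4
Summing: (d * μ)(451) = 1 + -2 + -2 + 4 = 1.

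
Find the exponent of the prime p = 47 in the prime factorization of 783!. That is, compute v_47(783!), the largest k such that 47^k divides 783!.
v_47(783!) = 16

Legendre's formula: v_p(n!) = Σ_{k ≥ 1} ⌊n / p^k⌋. For p = 47, n = 783, the terms are:
  ⌊783/47^1⌋ = ⌊783/47⌋ = 16
(the next term ⌊783/47^2⌋ = 0, terminating the sum). Summing: v_47(783!) = 16 = 16.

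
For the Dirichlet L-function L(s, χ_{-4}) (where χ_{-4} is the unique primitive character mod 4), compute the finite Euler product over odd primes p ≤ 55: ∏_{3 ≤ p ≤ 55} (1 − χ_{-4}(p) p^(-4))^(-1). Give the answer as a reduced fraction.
∏ = 257364431333305770108011762895409938991497014556861335561/260241495905762991772533773778373936417391479107040051200

The odd primes p ≤ 55 are [3, 5, 7, 11, 13, 17, 19, 23, 29, 31, 37, 41, 43, 47, 53]. For each, χ(p) = 1 if p ≡ 1 mod 4, χ(p) = −1 if p ≡ 3 mod 4. Taking (1 − χ(p)/p^4)^(-1) = p^4/(p^4 − χ(p)): (1 − (-1)/3^4)^(-1) · (1 − (1)/5^4)^(-1) · (1 − (-1)/7^4)^(-1) · (1 − (-1)/11^4)^(-1) · (1 − (1)/13^4)^(-1) · (1 − (1)/17^4)^(-1) · (1 − (-1)/19^4)^(-1) · (1 − (-1)/23^4)^(-1) · (1 − (1)/29^4)^(-1) · (1 − (-1)/31^4)^(-1) · (1 − (1)/37^4)^(-1) · (1 − (1)/41^4)^(-1) · (1 − (-1)/43^4)^(-1) · (1 − (-1)/47^4)^(-1) · (1 − (1)/53^4)^(-1) = 257364431333305770108011762895409938991497014556861335561/260241495905762991772533773778373936417391479107040051200.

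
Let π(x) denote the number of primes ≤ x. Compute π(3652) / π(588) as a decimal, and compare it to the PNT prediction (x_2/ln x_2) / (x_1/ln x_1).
π(3652)/π(588) = 510/107 ≈ 4.7664;  PNT prediction ≈ 4.8281.

π(588) = 107 and π(3652) = 510, so π(3652)/π(588) ≈ 4.7664. The PNT-predicted ratio is (3652/ln(3652)) / (588/ln(588)) ≈ 4.8281. The two agree to within a few percent, as expected.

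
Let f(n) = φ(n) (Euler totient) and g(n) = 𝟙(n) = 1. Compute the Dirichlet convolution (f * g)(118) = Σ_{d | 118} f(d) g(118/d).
(φ * 𝟙)(118) = 118

Divisors of 118: [1, 2, 59, 118]. For each d | 118:
  d = 1: φ(1) · 𝟙(118/1) = 1 · 1 = 1
  d = 2: φ(2) · 𝟙(118/2) = 1 · 1 = 1
  d = 59: φ(59) · 𝟙(118/59) = 58 · 1 = 58
  d = 118: φ(118) · 𝟙(118/118) = 58 · 1 = 58
Summing: (φ * 𝟙)(118) = 1 + 1 + 58 + 58 = 118.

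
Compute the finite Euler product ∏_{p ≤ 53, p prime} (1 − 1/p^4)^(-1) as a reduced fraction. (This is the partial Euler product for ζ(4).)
∏ = 750937919501355467062347671738968589096863062629/693820677147413996973765862820413440000000000000

The primes p ≤ 53 are [2, 3, 5, 7, 11, 13, 17, 19, 23, 29, 31, 37, 41, 43, 47, 53]. For each prime, (1 − 1/p^4)^(-1) = p^4 / (p^4 − 1). The product is (1 − 1/2^4)^(-1), (1 − 1/3^4)^(-1), (1 − 1/5^4)^(-1), (1 − 1/7^4)^(-1), (1 − 1/11^4)^(-1), (1 − 1/13^4)^(-1), (1 − 1/17^4)^(-1), (1 − 1/19^4)^(-1), (1 − 1/23^4)^(-1), (1 − 1/29^4)^(-1), (1 − 1/31^4)^(-1), (1 − 1/37^4)^(-1), (1 − 1/41^4)^(-1), (1 − 1/43^4)^(-1), (1 − 1/47^4)^(-1), (1 − 1/53^4)^(-1) = ∏ p^4 / (p^4 − 1) = 750937919501355467062347671738968589096863062629/693820677147413996973765862820413440000000000000.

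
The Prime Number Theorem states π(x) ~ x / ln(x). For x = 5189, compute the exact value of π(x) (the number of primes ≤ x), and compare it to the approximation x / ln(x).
π(5189) = 691;  x/ln(x) ≈ 606.60;  relative error ≈ 12.21%.

Directly count primes up to 5189: π(5189) = 691. The PNT approximation gives 5189/ln(5189) ≈ 5189/8.55430 ≈ 606.60. Relative error (π(x) − x/ln(x)) / π(x) ≈ 12.21%; the approximation is known to undercount slightly (Li(x) is a better estimate).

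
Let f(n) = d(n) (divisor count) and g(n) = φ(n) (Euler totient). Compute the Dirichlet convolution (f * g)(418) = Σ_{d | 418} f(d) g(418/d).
(d * φ)(418) = 720

Divisors of 418: [1, 2, 11, 19, 22, 38, 209, 418]. For each d | 418:
  d = 1: d(1) · φ(418/1) = 1 · 180 = 180
  d = 2: d(2) · φ(418/2) = 2 · 180 = 360
  d = 11: d(11) · φ(418/11) = 2 · 18 = 36
  d = 19: d(19) · φ(418/19) = 2 · 10 = 20
  d = 22: d(22) · φ(418/22) = 4 · 18 = 72
  d = 38: d(38) · φ(418/38) = 4 · 10 = 40
  d = 209: d(209) · φ(418/209) = 4 · 1 = 4
  d = 418: d(418) · φ(418/418) = 8 · 1 = 8
Summing: (d * φ)(418) = 180 + 360 + 36 + 20 + 72 + 40 + 4 + 8 = 720.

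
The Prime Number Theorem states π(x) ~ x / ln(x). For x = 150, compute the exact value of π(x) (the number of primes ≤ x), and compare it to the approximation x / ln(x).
π(150) = 35;  x/ln(x) ≈ 29.94;  relative error ≈ 14.47%.

Directly count primes up to 150: π(150) = 35. The PNT approximation gives 150/ln(150) ≈ 150/5.01064 ≈ 29.94. Relative error (π(x) − x/ln(x)) / π(x) ≈ 14.47%; the approximation is known to undercount slightly (Li(x) is a better estimate).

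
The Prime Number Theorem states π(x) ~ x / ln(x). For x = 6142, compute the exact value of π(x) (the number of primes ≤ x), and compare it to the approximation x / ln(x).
π(6142) = 800;  x/ln(x) ≈ 704.12;  relative error ≈ 11.98%.

Directly count primes up to 6142: π(6142) = 800. The PNT approximation gives 6142/ln(6142) ≈ 6142/8.72291 ≈ 704.12. Relative error (π(x) − x/ln(x)) / π(x) ≈ 11.98%; the approximation is known to undercount slightly (Li(x) is a better estimate).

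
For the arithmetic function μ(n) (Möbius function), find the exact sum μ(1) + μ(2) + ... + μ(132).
Σ_{n ≤ 132} μ(n) = -3

Compute μ(n) for each 1 ≤ n ≤ 132: μ(1) = 1, μ(2) = -1, μ(3) = -1, μ(4) = 0, μ(5) = -1, μ(6) = 1, μ(7) = -1, μ(8) = 0, μ(9) = 0, μ(10) = 1, μ(11) = -1, μ(12) = 0, μ(13) = -1, μ(14) = 1, μ(15) = 1, μ(16) = 0, μ(17) = -1, μ(18) = 0, μ(19) = -1, μ(20) = 0, μ(21) = 1, μ(22) = 1, μ(23) = -1, μ(24) = 0, μ(25) = 0, μ(26) = 1, μ(27) = 0, μ(28) = 0, μ(29) = -1, μ(30) = -1, μ(31) = -1, μ(32) = 0, μ(33) = 1, μ(34) = 1, μ(35) = 1, μ(36) = 0, μ(37) = -1, μ(38) = 1, μ(39) = 1, μ(40) = 0, μ(41) = -1, μ(42) = -1, μ(43) = -1, μ(44) = 0, μ(45) = 0, μ(46) = 1, μ(47) = -1, μ(48) = 0, μ(49) = 0, μ(50) = 0, μ(51) = 1, μ(52) = 0, μ(53) = -1, μ(54) = 0, μ(55) = 1, μ(56) = 0, μ(57) = 1, μ(58) = 1, μ(59) = -1, μ(60) = 0, μ(61) = -1, μ(62) = 1, μ(63) = 0, μ(64) = 0, μ(65) = 1, μ(66) = -1, μ(67) = -1, μ(68) = 0, μ(69) = 1, μ(70) = -1, μ(71) = -1, μ(72) = 0, μ(73) = -1, μ(74) = 1, μ(75) = 0, μ(76) = 0, μ(77) = 1, μ(78) = -1, μ(79) = -1, μ(80) = 0, μ(81) = 0, μ(82) = 1, μ(83) = -1, μ(84) = 0, μ(85) = 1, μ(86) = 1, μ(87) = 1, μ(88) = 0, μ(89) = -1, μ(90) = 0, μ(91) = 1, μ(92) = 0, μ(93) = 1, μ(94) = 1, μ(95) = 1, μ(96) = 0, μ(97) = -1, μ(98) = 0, μ(99) = 0, μ(100) = 0, μ(101) = -1, μ(102) = -1, μ(103) = -1, μ(104) = 0, μ(105) = -1, μ(106) = 1, μ(107) = -1, μ(108) = 0, μ(109) = -1, μ(110) = -1, μ(111) = 1, μ(112) = 0, μ(113) = -1, μ(114) = -1, μ(115) = 1, μ(116) = 0, μ(117) = 0, μ(118) = 1, μ(119) = 1, μ(120) = 0, μ(121) = 0, μ(122) = 1, μ(123) = 1, μ(124) = 0, μ(125) = 0, μ(126) = 0, μ(127) = -1, μ(128) = 0, μ(129) = 1, μ(130) = -1, μ(131) = -1, μ(132) = 0. Summing all 132 values: -3. (Mertens function M(x) = Σ_{n ≤ x} μ(n); on average M(x) should be small (PNT ⟺ M(x) = o(x)).)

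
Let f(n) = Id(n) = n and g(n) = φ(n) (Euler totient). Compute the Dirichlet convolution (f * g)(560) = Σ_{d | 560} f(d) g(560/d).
(Id * φ)(560) = 5616

Divisors of 560: [1, 2, 4, 5, 7, 8, 10, 14, 16, 20, 28, 35, 40, 56, 70, 80, 112, 140, 280, 560]. For each d | 560:
  d = 1: Id(1) · φ(560/1) = 1 · 192 = 192
  d = 2: Id(2) · φ(560/2) = 2 · 96 = 192
  d = 4: Id(4) · φ(560/4) = 4 · 48 = 192
  d = 5: Id(5) · φ(560/5) = 5 · 48 = 240
  d = 7: Id(7) · φ(560/7) = 7 · 32 = 224
  d = 8: Id(8) · φ(560/8) = 8 · 24 = 192
  d = 10: Id(10) · φ(560/10) = 10 · 24 = 240
  d = 14: Id(14) · φ(560/14) = 14 · 16 = 224
  d = 16: Id(16) · φ(560/16) = 16 · 24 = 384
  d = 20: Id(20) · φ(560/20) = 20 · 12 = 240
  d = 28: Id(28) · φ(560/28) = 28 · 8 = 224
  d = 35: Id(35) · φ(560/35) = 35 · 8 = 280
  d = 40: Id(40) · φ(560/40) = 40 · 6 = 240
  d = 56: Id(56) · φ(560/56) = 56 · 4 = 224
  d = 70: Id(70) · φ(560/70) = 70 · 4 = 280
  d = 80: Id(80) · φ(560/80) = 80 · 6 = 480
  d = 112: Id(112) · φ(560/112) = 112 · 4 = 448
  d = 140: Id(140) · φ(560/140) = 140 · 2 = 280
  d = 280: Id(280) · φ(560/280) = 280 · 1 = 280
  d = 560: Id(560) · φ(560/560) = 560 · 1 = 560
Summing: (Id * φ)(560) = 192 + 192 + 192 + 240 + 224 + 192 + 240 + 224 + 384 + 240 + 224 + 280 + 240 + 224 + 280 + 480 + 448 + 280 + 280 + 560 = 5616.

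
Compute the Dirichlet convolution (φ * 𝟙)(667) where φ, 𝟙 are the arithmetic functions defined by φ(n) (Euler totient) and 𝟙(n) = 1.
(φ * 𝟙)(667) = 667

Divisors of 667: [1, 23, 29, 667]. For each d | 667:
  d = 1: φ(1) · 𝟙(667/1) = 1 · 1 = 1
  d = 23: φ(23) · 𝟙(667/23) = 22 · 1 = 22
  d = 29: φ(29) · 𝟙(667/29) = 28 · 1 = 28
  d = 667: φ(667) · 𝟙(667/667) = 616 · 1 = 616
Summing: (φ * 𝟙)(667) = 1 + 22 + 28 + 616 = 667.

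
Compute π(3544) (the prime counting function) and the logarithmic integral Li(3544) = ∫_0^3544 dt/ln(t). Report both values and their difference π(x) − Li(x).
π(3544) = 496;  Li(3544) ≈ 509.99;  π(x) − Li(x) ≈ -13.99.

Direct count of primes ≤ 3544 gives π(3544) = 496. Numerical evaluation of the logarithmic integral gives Li(3544) ≈ 509.99. The difference π(x) − Li(x) ≈ -13.99 is typically negative for small/moderate x (Li(x) overestimates), though Littlewood's theorem shows this sign changes infinitely often.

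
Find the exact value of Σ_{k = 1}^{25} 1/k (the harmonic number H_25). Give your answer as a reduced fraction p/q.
H_25 = 34052522467/8923714800

Direct summation: H_25 = 1 + 1/2 + ... + 1/25. The least common denominator is lcm(1, ..., 25) = 26771144400; over this denominator the numerator is 26771144400 + 13385572200 + 8923714800 + 6692786100 + 5354228880 + 4461857400 + 3824449200 + 3346393050 + 2974571600 + 2677114440 + 2433740400 + 2230928700 + 2059318800 + 1912224600 + 1784742960 + 1673196525 + 1574773200 + 1487285800 + 1409007600 + 1338557220 + 1274816400 + 1216870200 + 1163962800 + 1115464350 + 1070845776 = 102157567401, so H_25 = 102157567401/26771144400; reducing by gcd(102157567401, 26771144400) = 3 gives 34052522467/8923714800 ≈ 3.81596. (The PNT-adjacent estimate ln(25) + γ ≈ 3.79609 matches within O(1/n).)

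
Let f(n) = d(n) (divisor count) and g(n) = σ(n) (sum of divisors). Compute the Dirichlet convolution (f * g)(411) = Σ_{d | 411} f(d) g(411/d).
(d * σ)(411) = 840

Divisors of 411: [1, 3, 137, 411]. For each d | 411:
  d = 1: d(1) · σ(411/1) = 1 · 552 = 552
  d = 3: d(3) · σ(411/3) = 2 · 138 = 276
  d = 137: d(137) · σ(411/137) = 2 · 4 = 8
  d = 411: d(411) · σ(411/411) = 4 · 1 = 4
Summing: (d * σ)(411) = 552 + 276 + 8 + 4 = 840.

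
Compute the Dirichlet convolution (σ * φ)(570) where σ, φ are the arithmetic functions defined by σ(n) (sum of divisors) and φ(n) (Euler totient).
(σ * φ)(570) = 9120

Divisors of 570: [1, 2, 3, 5, 6, 10, 15, 19, 30, 38, 57, 95, 114, 190, 285, 570]. For each d | 570:
  d = 1: σ(1) · φ(570/1) = 1 · 144 = 144
  d = 2: σ(2) · φ(570/2) = 3 · 144 = 432
  d = 3: σ(3) · φ(570/3) = 4 · 72 = 288
  d = 5: σ(5) · φ(570/5) = 6 · 36 = 216
  d = 6: σ(6) · φ(570/6) = 12 · 72 = 864
  d = 10: σ(10) · φ(570/10) = 18 · 36 = 648
  d = 15: σ(15) · φ(570/15) = 24 · 18 = 432
  d = 19: σ(19) · φ(570/19) = 20 · 8 = 160
  d = 30: σ(30) · φ(570/30) = 72 · 18 = 1296
  d = 38: σ(38) · φ(570/38) = 60 · 8 = 480
  d = 57: σ(57) · φ(570/57) = 80 · 4 = 320
  d = 95: σ(95) · φ(570/95) = 120 · 2 = 240
  d = 114: σ(114) · φ(570/114) = 240 · 4 = 960
  d = 190: σ(190) · φ(570/190) = 360 · 2 = 720
  d = 285: σ(285) · φ(570/285) = 480 · 1 = 480
  d = 570: σ(570) · φ(570/570) = 1440 · 1 = 1440
Summing: (σ * φ)(570) = 144 + 432 + 288 + 216 + 864 + 648 + 432 + 160 + 1296 + 480 + 320 + 240 + 960 + 720 + 480 + 1440 = 9120.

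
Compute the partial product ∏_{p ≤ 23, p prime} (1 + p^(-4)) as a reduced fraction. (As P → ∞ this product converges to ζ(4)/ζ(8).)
∏ = 577447917650941187656457324944/535704058713408612067696280625

The primes p ≤ 23 are [2, 3, 5, 7, 11, 13, 17, 19, 23]. For each, (1 + 1/p^4) = (p^4 + 1)/p^4. Multiplying these fractions over p ∈ [2, 3, 5, 7, 11, 13, 17, 19, 23] gives 577447917650941187656457324944/535704058713408612067696280625. (In the limit P → ∞ this tends to ζ(4)/ζ(8).)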